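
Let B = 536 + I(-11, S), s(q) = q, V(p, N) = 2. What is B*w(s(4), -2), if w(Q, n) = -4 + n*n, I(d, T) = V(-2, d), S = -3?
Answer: 0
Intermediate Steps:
I(d, T) = 2
w(Q, n) = -4 + n**2
B = 538 (B = 536 + 2 = 538)
B*w(s(4), -2) = 538*(-4 + (-2)**2) = 538*(-4 + 4) = 538*0 = 0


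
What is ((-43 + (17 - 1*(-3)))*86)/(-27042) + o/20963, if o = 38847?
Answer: 545982694/283440723 ≈ 1.9263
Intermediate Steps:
((-43 + (17 - 1*(-3)))*86)/(-27042) + o/20963 = ((-43 + (17 - 1*(-3)))*86)/(-27042) + 38847/20963 = ((-43 + (17 + 3))*86)*(-1/27042) + 38847*(1/20963) = ((-43 + 20)*86)*(-1/27042) + 38847/20963 = -23*86*(-1/27042) + 38847/20963 = -1978*(-1/27042) + 38847/20963 = 989/13521 + 38847/20963 = 545982694/283440723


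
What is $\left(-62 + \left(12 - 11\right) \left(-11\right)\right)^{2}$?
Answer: $5329$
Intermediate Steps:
$\left(-62 + \left(12 - 11\right) \left(-11\right)\right)^{2} = \left(-62 + 1 \left(-11\right)\right)^{2} = \left(-62 - 11\right)^{2} = \left(-73\right)^{2} = 5329$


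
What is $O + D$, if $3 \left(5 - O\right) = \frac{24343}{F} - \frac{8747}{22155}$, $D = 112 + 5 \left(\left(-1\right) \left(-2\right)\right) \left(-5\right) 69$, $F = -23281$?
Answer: $- \frac{5156646801373}{1547371665} \approx -3332.5$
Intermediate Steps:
$D = -3338$ ($D = 112 + 5 \cdot 2 \left(-5\right) 69 = 112 + 10 \left(-5\right) 69 = 112 - 3450 = -3338$)
$O = \frac{8479816397}{1547371665}$ ($O = 5 - \frac{\frac{24343}{-23281} - \frac{8747}{22155}}{3} = 5 - \frac{24343 \left(- \frac{1}{23281}\right) - \frac{8747}{22155}}{3} = 5 - \frac{- \frac{24343}{23281} - \frac{8747}{22155}}{3} = 5 - - \frac{742958072}{1547371665} = 5 + \frac{742958072}{1547371665} = \frac{8479816397}{1547371665} \approx 5.4801$)
$O + D = \frac{8479816397}{1547371665} - 3338 = - \frac{5156646801373}{1547371665}$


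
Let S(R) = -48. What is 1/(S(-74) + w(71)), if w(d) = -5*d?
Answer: -1/403 ≈ -0.0024814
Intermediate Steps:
1/(S(-74) + w(71)) = 1/(-48 - 5*71) = 1/(-48 - 355) = 1/(-403) = -1/403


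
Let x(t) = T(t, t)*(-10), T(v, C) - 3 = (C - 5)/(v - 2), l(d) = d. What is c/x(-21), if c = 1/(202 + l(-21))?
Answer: -23/171950 ≈ -0.00013376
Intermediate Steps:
T(v, C) = 3 + (-5 + C)/(-2 + v) (T(v, C) = 3 + (C - 5)/(v - 2) = 3 + (-5 + C)/(-2 + v))
c = 1/181 (c = 1/(202 - 21) = 1/181 ≈ 0.0055249)
x(t) = -10*(-11 + 4*t)/(-2 + t) (x(t) = ((-11 + t + 3*t)/(-2 + t))*(-10) = ((-11 + 4*t)/(-2 + t))*(-10) = -10*(-11 + 4*t)/(-2 + t))
c/x(-21) = 1/(181*((10*(11 - 4*(-21))/(-2 - 21)))) = 1/(181*((10*(11 + 84)/(-23)))) = 1/(181*((10*(-1/23)*95))) = 1/(181*(-950/23)) = (1/181)*(-23/950) = -23/171950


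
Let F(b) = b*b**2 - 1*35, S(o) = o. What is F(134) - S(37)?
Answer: 2406032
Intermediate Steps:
F(b) = -35 + b**3 (F(b) = b**3 - 35 = -35 + b**3)
F(134) - S(37) = (-35 + 134**3) - 1*37 = (-35 + 2406104) - 37 = 2406069 - 37 = 2406032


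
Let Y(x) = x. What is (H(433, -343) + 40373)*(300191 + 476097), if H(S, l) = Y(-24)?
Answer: 31322444512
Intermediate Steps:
H(S, l) = -24
(H(433, -343) + 40373)*(300191 + 476097) = (-24 + 40373)*(300191 + 476097) = 40349*776288 = 31322444512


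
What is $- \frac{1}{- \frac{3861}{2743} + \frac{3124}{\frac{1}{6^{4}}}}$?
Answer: $- \frac{211}{854276247} \approx -2.4699 \cdot 10^{-7}$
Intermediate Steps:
$- \frac{1}{- \frac{3861}{2743} + \frac{3124}{\frac{1}{6^{4}}}} = - \frac{1}{\left(-3861\right) \frac{1}{2743} + \frac{3124}{\frac{1}{1296}}} = - \frac{1}{- \frac{297}{211} + 3124 \frac{1}{\frac{1}{1296}}} = - \frac{1}{- \frac{297}{211} + 3124 \cdot 1296} = - \frac{1}{- \frac{297}{211} + 4048704} = - \frac{1}{\frac{854276247}{211}} = \left(-1\right) \frac{211}{854276247} = - \frac{211}{854276247}$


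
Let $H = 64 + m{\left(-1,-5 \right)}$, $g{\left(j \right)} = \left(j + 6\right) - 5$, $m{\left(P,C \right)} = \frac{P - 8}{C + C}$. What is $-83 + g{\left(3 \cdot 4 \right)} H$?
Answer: $\frac{7607}{10} \approx 760.7$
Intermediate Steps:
$m{\left(P,C \right)} = \frac{-8 + P}{2 C}$
$g{\left(j \right)} = 1 + j$ ($g{\left(j \right)} = \left(6 + j\right) - 5 = 1 + j$)
$H = \frac{649}{10}$ ($H = 64 + \frac{-8 - 1}{2 \left(-5\right)} = 64 + \frac{1}{2} \left(- \frac{1}{5}\right) \left(-9\right) = 64 + \frac{9}{10} = \frac{649}{10} \approx 64.9$)
$-83 + g{\left(3 \cdot 4 \right)} H = -83 + \left(1 + 3 \cdot 4\right) \frac{649}{10} = -83 + \left(1 + 12\right) \frac{649}{10} = -83 + 13 \cdot \frac{649}{10} = -83 + \frac{8437}{10} = \frac{7607}{10}$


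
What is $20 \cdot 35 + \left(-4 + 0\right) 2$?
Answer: $692$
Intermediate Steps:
$20 \cdot 35 + \left(-4 + 0\right) 2 = 700 - 8 = 692$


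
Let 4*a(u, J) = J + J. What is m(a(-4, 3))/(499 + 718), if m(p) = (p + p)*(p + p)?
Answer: 9/1217 ≈ 0.0073952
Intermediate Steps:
a(u, J) = J/2 (a(u, J) = (J + J)/4 = (2*J)/4 = J/2)
m(p) = 4*p**2 (m(p) = (2*p)*(2*p) = 4*p**2)
m(a(-4, 3))/(499 + 718) = (4*((1/2)*3)**2)/(499 + 718) = (4*(3/2)**2)/1217 = (4*(9/4))*(1/1217) = 9*(1/1217) = 9/1217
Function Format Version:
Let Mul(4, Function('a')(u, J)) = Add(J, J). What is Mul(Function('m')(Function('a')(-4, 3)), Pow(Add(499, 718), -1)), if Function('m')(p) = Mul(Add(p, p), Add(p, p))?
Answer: Rational(9, 1217) ≈ 0.0073952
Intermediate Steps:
Function('a')(u, J) = Mul(Rational(1, 2), J) (Function('a')(u, J) = Mul(Rational(1, 4), Add(J, J)) = Mul(Rational(1, 4), Mul(2, J)) = Mul(Rational(1, 2), J))
Function('m')(p) = Mul(4, Pow(p, 2)) (Function('m')(p) = Mul(Mul(2, p), Mul(2, p)) = Mul(4, Pow(p, 2)))
Mul(Function('m')(Function('a')(-4, 3)), Pow(Add(499, 718), -1)) = Mul(Mul(4, Pow(Mul(Rational(1, 2), 3), 2)), Pow(Add(499, 718), -1)) = Mul(Mul(4, Pow(Rational(3, 2), 2)), Pow(1217, -1)) = Mul(Mul(4, Rational(9, 4)), Rational(1, 1217)) = Mul(9, Rational(1, 1217)) = Rational(9, 1217)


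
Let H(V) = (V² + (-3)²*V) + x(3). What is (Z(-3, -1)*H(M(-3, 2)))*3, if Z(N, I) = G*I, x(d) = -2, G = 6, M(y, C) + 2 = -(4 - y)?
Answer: 36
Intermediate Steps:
M(y, C) = -6 + y (M(y, C) = -2 - (4 - y) = -2 + (-4 + y) = -6 + y)
Z(N, I) = 6*I
H(V) = -2 + V² + 9*V (H(V) = (V² + (-3)²*V) - 2 = (V² + 9*V) - 2 = -2 + V² + 9*V)
(Z(-3, -1)*H(M(-3, 2)))*3 = ((6*(-1))*(-2 + (-6 - 3)² + 9*(-6 - 3)))*3 = -6*(-2 + (-9)² + 9*(-9))*3 = -6*(-2 + 81 - 81)*3 = -6*(-2)*3 = 12*3 = 36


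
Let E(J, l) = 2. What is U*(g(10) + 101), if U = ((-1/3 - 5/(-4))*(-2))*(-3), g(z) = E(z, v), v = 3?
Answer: 1133/2 ≈ 566.50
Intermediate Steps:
g(z) = 2
U = 11/2 (U = ((-1*⅓ - 5*(-¼))*(-2))*(-3) = ((-⅓ + 5/4)*(-2))*(-3) = ((11/12)*(-2))*(-3) = -11/6*(-3) = 11/2 ≈ 5.5000)
U*(g(10) + 101) = 11*(2 + 101)/2 = (11/2)*103 = 1133/2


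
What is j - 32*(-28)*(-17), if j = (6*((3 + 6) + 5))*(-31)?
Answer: -17836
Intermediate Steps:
j = -2604 (j = (6*(9 + 5))*(-31) = (6*14)*(-31) = 84*(-31) = -2604)
j - 32*(-28)*(-17) = -2604 - 32*(-28)*(-17) = -2604 - (-896)*(-17) = -2604 - 1*15232 = -2604 - 15232 = -17836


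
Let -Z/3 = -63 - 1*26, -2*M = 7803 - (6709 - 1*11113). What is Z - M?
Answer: 12741/2 ≈ 6370.5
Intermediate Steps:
M = -12207/2 (M = -(7803 - (6709 - 1*11113))/2 = -(7803 - (6709 - 11113))/2 = -(7803 - 1*(-4404))/2 = -(7803 + 4404)/2 = -½*12207 = -12207/2 ≈ -6103.5)
Z = 267 (Z = -3*(-63 - 1*26) = -3*(-63 - 26) = -3*(-89) = 267)
Z - M = 267 - 1*(-12207/2) = 267 + 12207/2 = 12741/2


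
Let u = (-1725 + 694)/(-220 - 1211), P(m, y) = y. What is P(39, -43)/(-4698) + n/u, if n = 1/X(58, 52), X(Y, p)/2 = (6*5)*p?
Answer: 24173633/2518691760 ≈ 0.0095977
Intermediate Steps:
X(Y, p) = 60*p (X(Y, p) = 2*((6*5)*p) = 2*(30*p) = 60*p)
u = 1031/1431 (u = -1031/(-1431) = -1031*(-1/1431) = 1031/1431 ≈ 0.72048)
n = 1/3120 (n = 1/(60*52) = 1/3120 ≈ 0.00032051)
P(39, -43)/(-4698) + n/u = -43/(-4698) + 1/(3120*(1031/1431)) = -43*(-1/4698) + (1/3120)*(1431/1031) = 43/4698 + 477/1072240 = 24173633/2518691760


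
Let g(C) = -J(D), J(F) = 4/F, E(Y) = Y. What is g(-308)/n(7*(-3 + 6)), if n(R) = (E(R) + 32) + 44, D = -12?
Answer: 1/291 ≈ 0.0034364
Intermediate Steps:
n(R) = 76 + R (n(R) = (R + 32) + 44 = (32 + R) + 44 = 76 + R)
g(C) = 1/3 (g(C) = -4/(-12) = -4*(-1)/12 = -1*(-1/3) = 1/3)
g(-308)/n(7*(-3 + 6)) = 1/(3*(76 + 7*(-3 + 6))) = 1/(3*(76 + 7*3)) = 1/(3*(76 + 21)) = (1/3)/97 = (1/3)*(1/97) = 1/291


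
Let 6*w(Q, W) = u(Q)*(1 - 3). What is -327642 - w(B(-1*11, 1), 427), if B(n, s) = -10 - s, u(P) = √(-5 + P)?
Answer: -327642 + 4*I/3 ≈ -3.2764e+5 + 1.3333*I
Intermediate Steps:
w(Q, W) = -√(-5 + Q)/3 (w(Q, W) = (√(-5 + Q)*(1 - 3))/6 = (√(-5 + Q)*(-2))/6 = (-2*√(-5 + Q))/6 = -√(-5 + Q)/3)
-327642 - w(B(-1*11, 1), 427) = -327642 - (-1)*√(-5 + (-10 - 1*1))/3 = -327642 - (-1)*√(-5 + (-10 - 1))/3 = -327642 - (-1)*√(-5 - 11)/3 = -327642 - (-1)*√(-16)/3 = -327642 - (-1)*4*I/3 = -327642 - (-4)*I/3 = -327642 + 4*I/3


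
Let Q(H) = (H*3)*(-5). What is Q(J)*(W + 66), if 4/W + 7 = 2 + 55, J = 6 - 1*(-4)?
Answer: -9912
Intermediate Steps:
J = 10 (J = 6 + 4 = 10)
Q(H) = -15*H (Q(H) = (3*H)*(-5) = -15*H)
W = 2/25 (W = 4/(-7 + (2 + 55)) = 4/(-7 + 57) = 4/50 = 4*(1/50) = 2/25 ≈ 0.080000)
Q(J)*(W + 66) = (-15*10)*(2/25 + 66) = -150*1652/25 = -9912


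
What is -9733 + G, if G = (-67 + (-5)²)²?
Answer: -7969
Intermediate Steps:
G = 1764 (G = (-67 + 25)² = (-42)² = 1764)
-9733 + G = -9733 + 1764 = -7969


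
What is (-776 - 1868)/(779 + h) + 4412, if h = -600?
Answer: 787104/179 ≈ 4397.2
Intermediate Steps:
(-776 - 1868)/(779 + h) + 4412 = (-776 - 1868)/(779 - 600) + 4412 = -2644/179 + 4412 = 787104/179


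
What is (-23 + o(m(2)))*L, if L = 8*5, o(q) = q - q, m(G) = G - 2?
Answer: -920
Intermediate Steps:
m(G) = -2 + G
o(q) = 0
L = 40
(-23 + o(m(2)))*L = (-23 + 0)*40 = -23*40 = -920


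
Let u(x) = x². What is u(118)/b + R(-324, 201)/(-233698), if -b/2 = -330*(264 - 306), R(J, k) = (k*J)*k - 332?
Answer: 44950985671/809763570 ≈ 55.511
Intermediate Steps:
R(J, k) = -332 + J*k² (R(J, k) = (J*k)*k - 332 = J*k² - 332 = -332 + J*k²)
b = -27720 (b = -(-660)*(264 - 306) = -(-660)*(-42) = -2*13860 = -27720)
u(118)/b + R(-324, 201)/(-233698) = 118²/(-27720) + (-332 - 324*201²)/(-233698) = 13924*(-1/27720) + (-332 - 324*40401)*(-1/233698) = -3481/6930 + (-332 - 13089924)*(-1/233698) = -3481/6930 - 13090256*(-1/233698) = -3481/6930 + 6545128/116849 = 44950985671/809763570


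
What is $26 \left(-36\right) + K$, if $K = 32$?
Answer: $-904$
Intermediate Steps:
$26 \left(-36\right) + K = 26 \left(-36\right) + 32 = -936 + 32 = -904$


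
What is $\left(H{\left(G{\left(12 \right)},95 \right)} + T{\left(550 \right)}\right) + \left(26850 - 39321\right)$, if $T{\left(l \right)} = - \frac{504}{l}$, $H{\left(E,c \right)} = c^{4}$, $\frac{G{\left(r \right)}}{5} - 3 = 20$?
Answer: $\frac{22395492098}{275} \approx 8.1438 \cdot 10^{7}$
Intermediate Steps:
$G{\left(r \right)} = 115$ ($G{\left(r \right)} = 15 + 5 \cdot 20 = 15 + 100 = 115$)
$\left(H{\left(G{\left(12 \right)},95 \right)} + T{\left(550 \right)}\right) + \left(26850 - 39321\right) = \left(95^{4} - \frac{504}{550}\right) + \left(26850 - 39321\right) = \left(81450625 - \frac{252}{275}\right) + \left(26850 - 39321\right) = \left(81450625 - \frac{252}{275}\right) - 12471 = \frac{22398921623}{275} - 12471 = \frac{22395492098}{275}$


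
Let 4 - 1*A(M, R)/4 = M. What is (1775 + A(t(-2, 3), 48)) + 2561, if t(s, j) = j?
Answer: 4340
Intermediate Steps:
A(M, R) = 16 - 4*M
(1775 + A(t(-2, 3), 48)) + 2561 = (1775 + (16 - 4*3)) + 2561 = (1775 + (16 - 12)) + 2561 = (1775 + 4) + 2561 = 1779 + 2561 = 4340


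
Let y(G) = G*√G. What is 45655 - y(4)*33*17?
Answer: 41167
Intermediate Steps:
y(G) = G^(3/2)
45655 - y(4)*33*17 = 45655 - 4^(3/2)*33*17 = 45655 - 8*33*17 = 45655 - 264*17 = 45655 - 1*4488 = 45655 - 4488 = 41167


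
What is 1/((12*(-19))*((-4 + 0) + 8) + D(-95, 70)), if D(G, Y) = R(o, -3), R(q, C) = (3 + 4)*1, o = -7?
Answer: -1/905 ≈ -0.0011050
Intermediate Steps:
R(q, C) = 7 (R(q, C) = 7*1 = 7)
D(G, Y) = 7
1/((12*(-19))*((-4 + 0) + 8) + D(-95, 70)) = 1/((12*(-19))*((-4 + 0) + 8) + 7) = 1/(-228*(-4 + 8) + 7) = 1/(-228*4 + 7) = 1/(-912 + 7) = 1/(-905) = -1/905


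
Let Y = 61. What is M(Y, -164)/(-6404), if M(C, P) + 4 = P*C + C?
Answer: 9947/6404 ≈ 1.5532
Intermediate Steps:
M(C, P) = -4 + C + C*P (M(C, P) = -4 + (P*C + C) = -4 + (C*P + C) = -4 + (C + C*P) = -4 + C + C*P)
M(Y, -164)/(-6404) = (-4 + 61 + 61*(-164))/(-6404) = (-4 + 61 - 10004)*(-1/6404) = -9947*(-1/6404) = 9947/6404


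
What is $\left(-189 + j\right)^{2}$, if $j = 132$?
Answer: $3249$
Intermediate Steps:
$\left(-189 + j\right)^{2} = \left(-189 + 132\right)^{2} = \left(-57\right)^{2} = 3249$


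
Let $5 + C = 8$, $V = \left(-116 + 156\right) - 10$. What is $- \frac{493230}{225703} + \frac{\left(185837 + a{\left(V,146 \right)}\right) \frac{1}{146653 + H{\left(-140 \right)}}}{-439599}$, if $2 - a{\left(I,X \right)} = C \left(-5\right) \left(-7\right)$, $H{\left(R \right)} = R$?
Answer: $- \frac{31767490888918012}{14536845963280761} \approx -2.1853$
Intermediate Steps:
$V = 30$ ($V = 40 - 10 = 30$)
$C = 3$ ($C = -5 + 8 = 3$)
$a{\left(I,X \right)} = -103$ ($a{\left(I,X \right)} = 2 - 3 \left(-5\right) \left(-7\right) = 2 - \left(-15\right) \left(-7\right) = 2 - 105 = -103$)
$- \frac{493230}{225703} + \frac{\left(185837 + a{\left(V,146 \right)}\right) \frac{1}{146653 + H{\left(-140 \right)}}}{-439599} = - \frac{493230}{225703} + \frac{\left(185837 - 103\right) \frac{1}{146653 - 140}}{-439599} = \left(-493230\right) \frac{1}{225703} + \frac{185734}{146513} \left(- \frac{1}{439599}\right) = - \frac{493230}{225703} + 185734 \cdot \frac{1}{146513} \left(- \frac{1}{439599}\right) = - \frac{493230}{225703} + \frac{185734}{146513} \left(- \frac{1}{439599}\right) = - \frac{493230}{225703} - \frac{185734}{64406968287} = - \frac{31767490888918012}{14536845963280761}$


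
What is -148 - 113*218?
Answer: -24782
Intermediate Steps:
-148 - 113*218 = -148 - 24634 = -24782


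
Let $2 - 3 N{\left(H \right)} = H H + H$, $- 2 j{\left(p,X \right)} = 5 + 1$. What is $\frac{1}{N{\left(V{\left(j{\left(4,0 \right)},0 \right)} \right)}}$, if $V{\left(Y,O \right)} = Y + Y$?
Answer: $- \frac{3}{28} \approx -0.10714$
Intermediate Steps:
$j{\left(p,X \right)} = -3$ ($j{\left(p,X \right)} = - \frac{5 + 1}{2} = \left(- \frac{1}{2}\right) 6 = -3$)
$V{\left(Y,O \right)} = 2 Y$
$N{\left(H \right)} = \frac{2}{3} - \frac{H}{3} - \frac{H^{2}}{3}$ ($N{\left(H \right)} = \frac{2}{3} - \frac{H H + H}{3} = \frac{2}{3} - \frac{H^{2} + H}{3} = \frac{2}{3} - \frac{H + H^{2}}{3} = \frac{2}{3} - \left(\frac{H}{3} + \frac{H^{2}}{3}\right) = \frac{2}{3} - \frac{H}{3} - \frac{H^{2}}{3}$)
$\frac{1}{N{\left(V{\left(j{\left(4,0 \right)},0 \right)} \right)}} = \frac{1}{\frac{2}{3} - \frac{2 \left(-3\right)}{3} - \frac{\left(2 \left(-3\right)\right)^{2}}{3}} = \frac{1}{\frac{2}{3} - -2 - \frac{\left(-6\right)^{2}}{3}} = \frac{1}{\frac{2}{3} + 2 - 12} = \frac{1}{- \frac{28}{3}} = - \frac{3}{28}$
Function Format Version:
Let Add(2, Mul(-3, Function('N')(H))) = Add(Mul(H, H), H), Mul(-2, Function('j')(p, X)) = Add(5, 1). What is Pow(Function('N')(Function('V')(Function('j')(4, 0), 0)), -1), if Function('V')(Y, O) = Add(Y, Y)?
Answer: Rational(-3, 28) ≈ -0.10714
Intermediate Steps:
Function('j')(p, X) = -3 (Function('j')(p, X) = Mul(Rational(-1, 2), Add(5, 1)) = Mul(Rational(-1, 2), 6) = -3)
Function('V')(Y, O) = Mul(2, Y)
Function('N')(H) = Add(Rational(2, 3), Mul(Rational(-1, 3), H), Mul(Rational(-1, 3), Pow(H, 2))) (Function('N')(H) = Add(Rational(2, 3), Mul(Rational(-1, 3), Add(Mul(H, H), H))) = Add(Rational(2, 3), Mul(Rational(-1, 3), Add(Pow(H, 2), H))) = Add(Rational(2, 3), Mul(Rational(-1, 3), Add(H, Pow(H, 2)))) = Add(Rational(2, 3), Add(Mul(Rational(-1, 3), H), Mul(Rational(-1, 3), Pow(H, 2)))) = Add(Rational(2, 3), Mul(Rational(-1, 3), H), Mul(Rational(-1, 3), Pow(H, 2))))
Pow(Function('N')(Function('V')(Function('j')(4, 0), 0)), -1) = Pow(Add(Rational(2, 3), Mul(Rational(-1, 3), Mul(2, -3)), Mul(Rational(-1, 3), Pow(Mul(2, -3), 2))), -1) = Pow(Add(Rational(2, 3), Mul(Rational(-1, 3), -6), Mul(Rational(-1, 3), Pow(-6, 2))), -1) = Pow(Add(Rational(2, 3), 2, Mul(Rational(-1, 3), 36)), -1) = Pow(Add(Rational(2, 3), 2, -12), -1) = Pow(Rational(-28, 3), -1) = Rational(-3, 28)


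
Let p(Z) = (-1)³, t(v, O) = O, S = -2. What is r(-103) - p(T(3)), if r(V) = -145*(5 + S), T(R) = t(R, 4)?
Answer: -434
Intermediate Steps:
T(R) = 4
r(V) = -435 (r(V) = -145*(5 - 2) = -145*3 = -29*15 = -435)
p(Z) = -1
r(-103) - p(T(3)) = -435 - 1*(-1) = -435 + 1 = -434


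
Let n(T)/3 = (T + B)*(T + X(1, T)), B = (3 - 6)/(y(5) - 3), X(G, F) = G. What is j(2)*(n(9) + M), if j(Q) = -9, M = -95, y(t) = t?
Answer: -1170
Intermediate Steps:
B = -3/2 (B = (3 - 6)/(5 - 3) = -3/2 ≈ -1.5000)
n(T) = 3*(1 + T)*(-3/2 + T) (n(T) = 3*((T - 3/2)*(T + 1)) = 3*((-3/2 + T)*(1 + T)) = 3*((1 + T)*(-3/2 + T)) = 3*(1 + T)*(-3/2 + T))
j(2)*(n(9) + M) = -9*((-9/2 + 3*9² - 3/2*9) - 95) = -9*((-9/2 + 3*81 - 27/2) - 95) = -9*((-9/2 + 243 - 27/2) - 95) = -9*(225 - 95) = -9*130 = -1170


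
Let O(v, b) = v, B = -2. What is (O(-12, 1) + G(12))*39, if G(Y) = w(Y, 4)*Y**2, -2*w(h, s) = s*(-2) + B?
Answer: 27612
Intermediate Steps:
w(h, s) = 1 + s (w(h, s) = -(s*(-2) - 2)/2 = -(-2*s - 2)/2 = -(-2 - 2*s)/2 = 1 + s)
G(Y) = 5*Y**2 (G(Y) = (1 + 4)*Y**2 = 5*Y**2)
(O(-12, 1) + G(12))*39 = (-12 + 5*12**2)*39 = (-12 + 5*144)*39 = (-12 + 720)*39 = 708*39 = 27612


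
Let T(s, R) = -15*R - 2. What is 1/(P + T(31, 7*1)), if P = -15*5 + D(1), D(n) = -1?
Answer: -1/183 ≈ -0.0054645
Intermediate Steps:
T(s, R) = -2 - 15*R
P = -76 (P = -15*5 - 1 = -75 - 1 = -76)
1/(P + T(31, 7*1)) = 1/(-76 + (-2 - 105)) = 1/(-76 - 107) = 1/(-183) = -1/183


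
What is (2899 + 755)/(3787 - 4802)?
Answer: -18/5 ≈ -3.6000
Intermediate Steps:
(2899 + 755)/(3787 - 4802) = 3654/(-1015) = 3654*(-1/1015) = -18/5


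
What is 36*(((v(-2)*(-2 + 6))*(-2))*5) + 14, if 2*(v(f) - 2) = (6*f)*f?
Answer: -20146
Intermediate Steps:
v(f) = 2 + 3*f² (v(f) = 2 + ((6*f)*f)/2 = 2 + (6*f²)/2 = 2 + 3*f²)
36*(((v(-2)*(-2 + 6))*(-2))*5) + 14 = 36*((((2 + 3*(-2)²)*(-2 + 6))*(-2))*5) + 14 = 36*((((2 + 3*4)*4)*(-2))*5) + 14 = 36*((((2 + 12)*4)*(-2))*5) + 14 = 36*(((14*4)*(-2))*5) + 14 = 36*((56*(-2))*5) + 14 = 36*(-112*5) + 14 = 36*(-560) + 14 = -20160 + 14 = -20146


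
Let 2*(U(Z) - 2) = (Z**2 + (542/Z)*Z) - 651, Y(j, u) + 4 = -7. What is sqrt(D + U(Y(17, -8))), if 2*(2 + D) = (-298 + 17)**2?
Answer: sqrt(157946)/2 ≈ 198.71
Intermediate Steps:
Y(j, u) = -11 (Y(j, u) = -4 - 7 = -11)
U(Z) = -105/2 + Z**2/2 (U(Z) = 2 + ((Z**2 + (542/Z)*Z) - 651)/2 = 2 + ((Z**2 + 542) - 651)/2 = 2 + ((542 + Z**2) - 651)/2 = 2 + (-109 + Z**2)/2 = 2 + (-109/2 + Z**2/2) = -105/2 + Z**2/2)
D = 78957/2 (D = -2 + (-298 + 17)**2/2 = -2 + (1/2)*(-281)**2 = -2 + (1/2)*78961 = -2 + 78961/2 = 78957/2 ≈ 39479.)
sqrt(D + U(Y(17, -8))) = sqrt(78957/2 + (-105/2 + (1/2)*(-11)**2)) = sqrt(78957/2 + (-105/2 + (1/2)*121)) = sqrt(78957/2 + (-105/2 + 121/2)) = sqrt(78957/2 + 8) = sqrt(78973/2) = sqrt(157946)/2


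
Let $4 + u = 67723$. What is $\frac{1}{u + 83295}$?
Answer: $\frac{1}{151014} \approx 6.6219 \cdot 10^{-6}$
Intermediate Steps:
$u = 67719$ ($u = -4 + 67723 = 67719$)
$\frac{1}{u + 83295} = \frac{1}{67719 + 83295} = \frac{1}{151014}$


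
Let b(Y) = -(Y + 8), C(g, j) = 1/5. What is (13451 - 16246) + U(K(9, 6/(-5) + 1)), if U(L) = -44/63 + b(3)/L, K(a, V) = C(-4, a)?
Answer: -179594/63 ≈ -2850.7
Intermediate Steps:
C(g, j) = ⅕
K(a, V) = ⅕
b(Y) = -8 - Y (b(Y) = -(8 + Y) = -8 - Y)
U(L) = -44/63 - 11/L (U(L) = -44/63 + (-8 - 1*3)/L = -44*1/63 + (-8 - 3)/L = -44/63 - 11/L)
(13451 - 16246) + U(K(9, 6/(-5) + 1)) = (13451 - 16246) + (-44/63 - 11/⅕) = -2795 + (-44/63 - 11*5) = -2795 + (-44/63 - 55) = -2795 - 3509/63 = -179594/63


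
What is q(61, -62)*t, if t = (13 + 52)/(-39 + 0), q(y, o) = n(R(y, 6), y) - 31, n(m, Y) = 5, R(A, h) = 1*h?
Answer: 130/3 ≈ 43.333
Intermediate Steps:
R(A, h) = h
q(y, o) = -26 (q(y, o) = 5 - 31 = -26)
t = -5/3 (t = 65/(-39) = 65*(-1/39) = -5/3 ≈ -1.6667)
q(61, -62)*t = -26*(-5/3) = 130/3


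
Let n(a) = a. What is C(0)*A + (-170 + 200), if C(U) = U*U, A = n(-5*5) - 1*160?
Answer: 30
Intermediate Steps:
A = -185 (A = -5*5 - 1*160 = -25 - 160 = -185)
C(U) = U²
C(0)*A + (-170 + 200) = 0²*(-185) + (-170 + 200) = 0*(-185) + 30 = 0 + 30 = 30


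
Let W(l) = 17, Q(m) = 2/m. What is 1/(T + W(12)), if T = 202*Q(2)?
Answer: 1/219 ≈ 0.0045662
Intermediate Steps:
T = 202 (T = 202*(2/2) = 202*(2*(1/2)) = 202*1 = 202)
1/(T + W(12)) = 1/(202 + 17) = 1/219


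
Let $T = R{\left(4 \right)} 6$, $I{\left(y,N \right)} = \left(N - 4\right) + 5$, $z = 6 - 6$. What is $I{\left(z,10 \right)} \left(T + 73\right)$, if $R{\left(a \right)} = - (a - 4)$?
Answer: $803$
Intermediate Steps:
$R{\left(a \right)} = 4 - a$ ($R{\left(a \right)} = - (-4 + a) = 4 - a$)
$z = 0$ ($z = 6 - 6 = 0$)
$I{\left(y,N \right)} = 1 + N$ ($I{\left(y,N \right)} = \left(-4 + N\right) + 5 = 1 + N$)
$T = 0$ ($T = \left(4 - 4\right) 6 = 0 \cdot 6 = 0$)
$I{\left(z,10 \right)} \left(T + 73\right) = \left(1 + 10\right) \left(0 + 73\right) = 11 \cdot 73 = 803$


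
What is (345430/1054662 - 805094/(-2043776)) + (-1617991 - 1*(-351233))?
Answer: -97517367832201921/76981888704 ≈ -1.2668e+6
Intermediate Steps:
(345430/1054662 - 805094/(-2043776)) + (-1617991 - 1*(-351233)) = (345430*(1/1054662) - 805094*(-1/2043776)) + (-1617991 + 351233) = (172715/527331 + 402547/1021888) - 1266758 = 55538699711/76981888704 - 1266758 = -97517367832201921/76981888704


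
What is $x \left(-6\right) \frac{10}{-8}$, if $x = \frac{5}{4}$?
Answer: $\frac{75}{8} \approx 9.375$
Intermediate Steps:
$x = \frac{5}{4}$ ($x = 5 \cdot \frac{1}{4} = \frac{5}{4} \approx 1.25$)
$x \left(-6\right) \frac{10}{-8} = \frac{5}{4} \left(-6\right) \frac{10}{-8} = - \frac{15 \cdot 10 \left(- \frac{1}{8}\right)}{2} = \left(- \frac{15}{2}\right) \left(- \frac{5}{4}\right) = \frac{75}{8}$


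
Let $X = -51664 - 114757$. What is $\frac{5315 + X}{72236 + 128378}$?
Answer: $- \frac{80553}{100307} \approx -0.80306$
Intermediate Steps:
$X = -166421$ ($X = -51664 - 114757 = -166421$)
$\frac{5315 + X}{72236 + 128378} = \frac{5315 - 166421}{72236 + 128378} = - \frac{161106}{200614} = \left(-161106\right) \frac{1}{200614} = - \frac{80553}{100307}$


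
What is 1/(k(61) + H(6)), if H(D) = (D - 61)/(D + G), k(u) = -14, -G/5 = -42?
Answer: -216/3079 ≈ -0.070153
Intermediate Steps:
G = 210 (G = -5*(-42) = 210)
H(D) = (-61 + D)/(210 + D) (H(D) = (D - 61)/(D + 210) = (-61 + D)/(210 + D))
1/(k(61) + H(6)) = 1/(-14 + (-61 + 6)/(210 + 6)) = 1/(-14 - 55/216) = 1/(-3079/216) = -216/3079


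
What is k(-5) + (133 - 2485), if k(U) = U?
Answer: -2357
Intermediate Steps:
k(-5) + (133 - 2485) = -5 + (133 - 2485) = -5 - 2352 = -2357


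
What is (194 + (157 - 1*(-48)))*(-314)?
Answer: -125286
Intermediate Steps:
(194 + (157 - 1*(-48)))*(-314) = (194 + (157 + 48))*(-314) = (194 + 205)*(-314) = 399*(-314) = -125286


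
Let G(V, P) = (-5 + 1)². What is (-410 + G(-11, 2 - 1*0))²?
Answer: 155236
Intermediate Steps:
G(V, P) = 16 (G(V, P) = (-4)² = 16)
(-410 + G(-11, 2 - 1*0))² = (-410 + 16)² = (-394)² = 155236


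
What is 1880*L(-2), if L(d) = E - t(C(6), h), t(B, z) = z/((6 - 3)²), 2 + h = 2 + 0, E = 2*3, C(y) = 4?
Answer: 11280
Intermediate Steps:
E = 6
h = 0 (h = -2 + (2 + 0) = -2 + 2 = 0)
t(B, z) = z/9 (t(B, z) = z/(3²) = z/9)
L(d) = 6 (L(d) = 6 - 0/9 = 6 - 1*0 = 6 + 0 = 6)
1880*L(-2) = 1880*6 = 11280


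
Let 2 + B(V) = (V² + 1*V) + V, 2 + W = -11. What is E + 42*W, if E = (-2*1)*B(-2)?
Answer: -542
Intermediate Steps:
W = -13 (W = -2 - 11 = -13)
B(V) = -2 + V² + 2*V (B(V) = -2 + ((V² + 1*V) + V) = -2 + ((V² + V) + V) = -2 + ((V + V²) + V) = -2 + (V² + 2*V) = -2 + V² + 2*V)
E = 4 (E = (-2*1)*(-2 + (-2)² + 2*(-2)) = -2*(-2 + 4 - 4) = -2*(-2) = 4)
E + 42*W = 4 + 42*(-13) = 4 - 546 = -542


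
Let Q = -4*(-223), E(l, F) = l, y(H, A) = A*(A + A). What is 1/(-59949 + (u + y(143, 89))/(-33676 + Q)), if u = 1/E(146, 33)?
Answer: -4786464/286946043269 ≈ -1.6681e-5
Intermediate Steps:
y(H, A) = 2*A² (y(H, A) = A*(2*A) = 2*A²)
Q = 892
u = 1/146 ≈ 0.0068493
1/(-59949 + (u + y(143, 89))/(-33676 + Q)) = 1/(-59949 + (1/146 + 2*89²)/(-33676 + 892)) = 1/(-59949 + (1/146 + 2*7921)/(-32784)) = 1/(-59949 + (1/146 + 15842)*(-1/32784)) = 1/(-59949 + (2312933/146)*(-1/32784)) = 1/(-59949 - 2312933/4786464) = 1/(-286946043269/4786464) = -4786464/286946043269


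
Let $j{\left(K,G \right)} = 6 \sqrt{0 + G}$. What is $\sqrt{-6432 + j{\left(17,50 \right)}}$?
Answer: $\sqrt{-6432 + 30 \sqrt{2}} \approx 79.935 i$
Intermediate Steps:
$j{\left(K,G \right)} = 6 \sqrt{G}$
$\sqrt{-6432 + j{\left(17,50 \right)}} = \sqrt{-6432 + 6 \sqrt{50}} = \sqrt{-6432 + 6 \cdot 5 \sqrt{2}} = \sqrt{-6432 + 30 \sqrt{2}}$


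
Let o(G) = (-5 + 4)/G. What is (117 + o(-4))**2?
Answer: 219961/16 ≈ 13748.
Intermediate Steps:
o(G) = -1/G
(117 + o(-4))**2 = (117 - 1/(-4))**2 = (117 - 1*(-1/4))**2 = (117 + 1/4)**2 = (469/4)**2 = 219961/16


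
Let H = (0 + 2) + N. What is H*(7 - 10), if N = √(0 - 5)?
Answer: -6 - 3*I*√5 ≈ -6.0 - 6.7082*I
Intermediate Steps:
N = I*√5 (N = √(-5) = I*√5 ≈ 2.2361*I)
H = 2 + I*√5 (H = (0 + 2) + I*√5 = 2 + I*√5 ≈ 2.0 + 2.2361*I)
H*(7 - 10) = (2 + I*√5)*(7 - 10) = (2 + I*√5)*(-3) = -6 - 3*I*√5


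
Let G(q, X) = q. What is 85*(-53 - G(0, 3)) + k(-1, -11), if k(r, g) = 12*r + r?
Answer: -4518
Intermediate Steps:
k(r, g) = 13*r
85*(-53 - G(0, 3)) + k(-1, -11) = 85*(-53 - 1*0) + 13*(-1) = 85*(-53 + 0) - 13 = 85*(-53) - 13 = -4505 - 13 = -4518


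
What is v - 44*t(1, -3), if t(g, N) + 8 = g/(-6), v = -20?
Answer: 1018/3 ≈ 339.33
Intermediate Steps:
t(g, N) = -8 - g/6 (t(g, N) = -8 + g/(-6) = -8 + g*(-1/6) = -8 - g/6)
v - 44*t(1, -3) = -20 - 44*(-8 - 1/6*1) = -20 - 44*(-8 - 1/6) = -20 - 44*(-49/6) = -20 + 1078/3 = 1018/3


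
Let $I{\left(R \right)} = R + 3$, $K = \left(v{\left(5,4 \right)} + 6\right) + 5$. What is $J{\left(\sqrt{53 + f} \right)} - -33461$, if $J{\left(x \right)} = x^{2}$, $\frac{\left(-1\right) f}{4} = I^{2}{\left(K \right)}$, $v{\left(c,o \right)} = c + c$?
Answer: $31210$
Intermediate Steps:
$v{\left(c,o \right)} = 2 c$
$K = 21$ ($K = \left(2 \cdot 5 + 6\right) + 5 = \left(10 + 6\right) + 5 = 16 + 5 = 21$)
$I{\left(R \right)} = 3 + R$
$f = -2304$ ($f = - 4 \left(3 + 21\right)^{2} = - 4 \cdot 24^{2} = \left(-4\right) 576 = -2304$)
$J{\left(\sqrt{53 + f} \right)} - -33461 = \left(\sqrt{53 - 2304}\right)^{2} - -33461 = \left(\sqrt{-2251}\right)^{2} + 33461 = \left(i \sqrt{2251}\right)^{2} + 33461 = -2251 + 33461 = 31210$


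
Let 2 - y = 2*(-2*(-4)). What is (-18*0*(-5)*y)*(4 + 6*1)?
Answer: 0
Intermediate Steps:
y = -14 (y = 2 - 2*(-2*(-4)) = 2 - 2*8 = 2 - 1*16 = 2 - 16 = -14)
(-18*0*(-5)*y)*(4 + 6*1) = (-18*0*(-5)*(-14))*(4 + 6*1) = (-0*(-14))*(4 + 6) = -18*0*10 = 0*10 = 0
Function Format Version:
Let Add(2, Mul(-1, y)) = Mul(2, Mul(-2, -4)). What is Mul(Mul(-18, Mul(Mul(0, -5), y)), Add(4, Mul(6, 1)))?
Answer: 0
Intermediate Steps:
y = -14 (y = Add(2, Mul(-1, Mul(2, Mul(-2, -4)))) = Add(2, Mul(-1, Mul(2, 8))) = Add(2, Mul(-1, 16)) = Add(2, -16) = -14)
Mul(Mul(-18, Mul(Mul(0, -5), y)), Add(4, Mul(6, 1))) = Mul(Mul(-18, Mul(Mul(0, -5), -14)), Add(4, Mul(6, 1))) = Mul(Mul(-18, Mul(0, -14)), Add(4, 6)) = Mul(Mul(-18, 0), 10) = Mul(0, 10) = 0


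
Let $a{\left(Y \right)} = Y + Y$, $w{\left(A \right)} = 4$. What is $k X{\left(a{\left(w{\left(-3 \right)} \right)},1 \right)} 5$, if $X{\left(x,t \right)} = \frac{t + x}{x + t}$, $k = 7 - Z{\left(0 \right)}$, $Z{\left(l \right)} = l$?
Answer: $35$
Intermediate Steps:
$a{\left(Y \right)} = 2 Y$
$k = 7$ ($k = 7 - 0 = 7 + 0 = 7$)
$X{\left(x,t \right)} = 1$ ($X{\left(x,t \right)} = \frac{t + x}{t + x} = 1$)
$k X{\left(a{\left(w{\left(-3 \right)} \right)},1 \right)} 5 = 7 \cdot 1 \cdot 5 = 7 \cdot 5 = 35$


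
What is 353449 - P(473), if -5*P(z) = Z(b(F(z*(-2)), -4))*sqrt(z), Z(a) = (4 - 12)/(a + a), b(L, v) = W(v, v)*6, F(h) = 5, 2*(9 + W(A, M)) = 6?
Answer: 353449 + sqrt(473)/45 ≈ 3.5345e+5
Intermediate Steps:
W(A, M) = -6 (W(A, M) = -9 + (1/2)*6 = -9 + 3 = -6)
b(L, v) = -36 (b(L, v) = -6*6 = -36)
Z(a) = -4/a (Z(a) = -8*1/(2*a) = -4/a)
P(z) = -sqrt(z)/45 (P(z) = -(-4/(-36))*sqrt(z)/5 = -(-4*(-1/36))*sqrt(z)/5 = -sqrt(z)/45)
353449 - P(473) = 353449 - (-1)*sqrt(473)/45 = 353449 + sqrt(473)/45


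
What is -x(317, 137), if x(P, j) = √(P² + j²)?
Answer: -√119258 ≈ -345.34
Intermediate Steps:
-x(317, 137) = -√(317² + 137²) = -√(100489 + 18769) = -√119258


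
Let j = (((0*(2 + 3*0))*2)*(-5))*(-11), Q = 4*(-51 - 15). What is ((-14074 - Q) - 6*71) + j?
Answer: -14236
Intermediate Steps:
Q = -264 (Q = 4*(-66) = -264)
j = 0 (j = (((0*(2 + 0))*2)*(-5))*(-11) = (((0*2)*2)*(-5))*(-11) = ((0*2)*(-5))*(-11) = (0*(-5))*(-11) = 0*(-11) = 0)
((-14074 - Q) - 6*71) + j = ((-14074 - 1*(-264)) - 6*71) + 0 = ((-14074 + 264) - 426) + 0 = (-13810 - 426) + 0 = -14236 + 0 = -14236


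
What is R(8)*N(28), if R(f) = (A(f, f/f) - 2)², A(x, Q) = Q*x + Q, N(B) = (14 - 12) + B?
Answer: 1470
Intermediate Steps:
N(B) = 2 + B
A(x, Q) = Q + Q*x
R(f) = (-1 + f)² (R(f) = ((f/f)*(1 + f) - 2)² = (1*(1 + f) - 2)² = ((1 + f) - 2)² = (-1 + f)²)
R(8)*N(28) = (-1 + 8)²*(2 + 28) = 7²*30 = 49*30 = 1470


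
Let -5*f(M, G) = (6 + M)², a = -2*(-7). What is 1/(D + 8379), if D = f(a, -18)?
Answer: 1/8299 ≈ 0.00012050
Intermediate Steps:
a = 14
f(M, G) = -(6 + M)²/5
D = -80 (D = -(6 + 14)²/5 = -⅕*20² = -⅕*400 = -80)
1/(D + 8379) = 1/(-80 + 8379) = 1/8299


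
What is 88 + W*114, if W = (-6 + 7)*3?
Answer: 430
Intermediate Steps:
W = 3 (W = 1*3 = 3)
88 + W*114 = 88 + 3*114 = 88 + 342 = 430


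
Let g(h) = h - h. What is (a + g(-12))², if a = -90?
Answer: 8100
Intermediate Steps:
g(h) = 0
(a + g(-12))² = (-90 + 0)² = (-90)² = 8100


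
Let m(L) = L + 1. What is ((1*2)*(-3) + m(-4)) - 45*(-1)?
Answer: 36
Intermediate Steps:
m(L) = 1 + L
((1*2)*(-3) + m(-4)) - 45*(-1) = ((1*2)*(-3) + (1 - 4)) - 45*(-1) = (2*(-3) - 3) + 45 = (-6 - 3) + 45 = -9 + 45 = 36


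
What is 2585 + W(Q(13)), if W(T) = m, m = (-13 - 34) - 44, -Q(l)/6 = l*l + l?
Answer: 2494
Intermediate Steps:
Q(l) = -6*l - 6*l² (Q(l) = -6*(l*l + l) = -6*(l² + l) = -6*(l + l²) = -6*l - 6*l²)
m = -91 (m = -47 - 44 = -91)
W(T) = -91
2585 + W(Q(13)) = 2585 - 91 = 2494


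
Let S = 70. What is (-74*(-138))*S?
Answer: 714840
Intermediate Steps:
(-74*(-138))*S = -74*(-138)*70 = 10212*70 = 714840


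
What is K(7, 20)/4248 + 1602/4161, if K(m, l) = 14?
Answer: 1143925/2945988 ≈ 0.38830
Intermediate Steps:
K(7, 20)/4248 + 1602/4161 = 14/4248 + 1602/4161 = 14*(1/4248) + 1602*(1/4161) = 7/2124 + 534/1387 = 1143925/2945988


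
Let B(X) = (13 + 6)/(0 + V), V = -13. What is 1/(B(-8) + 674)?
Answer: 13/8743 ≈ 0.0014869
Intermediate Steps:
B(X) = -19/13 (B(X) = (13 + 6)/(0 - 13) = 19/(-13) = 19*(-1/13) = -19/13)
1/(B(-8) + 674) = 1/(-19/13 + 674) = 1/(8743/13) = 13/8743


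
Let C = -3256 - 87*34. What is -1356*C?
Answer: 8426184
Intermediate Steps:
C = -6214 (C = -3256 - 2958 = -6214)
-1356*C = -1356*(-6214) = 8426184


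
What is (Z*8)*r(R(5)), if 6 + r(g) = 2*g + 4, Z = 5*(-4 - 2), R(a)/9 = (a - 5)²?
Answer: 480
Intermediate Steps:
R(a) = 9*(-5 + a)² (R(a) = 9*(a - 5)² = 9*(-5 + a)²)
Z = -30 (Z = 5*(-6) = -30)
r(g) = -2 + 2*g (r(g) = -6 + (2*g + 4) = -6 + (4 + 2*g) = -2 + 2*g)
(Z*8)*r(R(5)) = (-30*8)*(-2 + 2*(9*(-5 + 5)²)) = -240*(-2 + 2*(9*0²)) = -240*(-2 + 2*(9*0)) = -240*(-2 + 2*0) = -240*(-2 + 0) = -240*(-2) = 480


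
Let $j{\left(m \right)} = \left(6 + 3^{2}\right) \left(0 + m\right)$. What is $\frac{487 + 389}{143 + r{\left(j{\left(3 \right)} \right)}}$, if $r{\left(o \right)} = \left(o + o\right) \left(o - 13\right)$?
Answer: $\frac{876}{3023} \approx 0.28978$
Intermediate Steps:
$j{\left(m \right)} = 15 m$ ($j{\left(m \right)} = \left(6 + 9\right) m = 15 m$)
$r{\left(o \right)} = 2 o \left(-13 + o\right)$
$\frac{487 + 389}{143 + r{\left(j{\left(3 \right)} \right)}} = \frac{487 + 389}{143 + 2 \cdot 15 \cdot 3 \left(-13 + 15 \cdot 3\right)} = \frac{876}{143 + 2 \cdot 45 \left(-13 + 45\right)} = \frac{876}{143 + 2 \cdot 45 \cdot 32} = \frac{876}{143 + 2880} = \frac{876}{3023}$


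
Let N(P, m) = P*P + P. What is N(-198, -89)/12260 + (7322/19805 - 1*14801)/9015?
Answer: 337048149587/218892583950 ≈ 1.5398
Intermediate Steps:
N(P, m) = P + P² (N(P, m) = P² + P = P + P²)
N(-198, -89)/12260 + (7322/19805 - 1*14801)/9015 = -198*(1 - 198)/12260 + (7322/19805 - 1*14801)/9015 = -198*(-197)*(1/12260) + (7322*(1/19805) - 14801)*(1/9015) = 39006*(1/12260) + (7322/19805 - 14801)*(1/9015) = 19503/6130 - 293126483/19805*1/9015 = 19503/6130 - 293126483/178542075 = 337048149587/218892583950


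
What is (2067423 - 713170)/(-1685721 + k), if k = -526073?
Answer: -1354253/2211794 ≈ -0.61229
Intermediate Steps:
(2067423 - 713170)/(-1685721 + k) = (2067423 - 713170)/(-1685721 - 526073) = 1354253/(-2211794) = 1354253*(-1/2211794) = -1354253/2211794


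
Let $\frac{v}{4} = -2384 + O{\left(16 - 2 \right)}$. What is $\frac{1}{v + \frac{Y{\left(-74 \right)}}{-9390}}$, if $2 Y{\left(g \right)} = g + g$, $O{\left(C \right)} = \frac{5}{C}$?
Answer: $- \frac{32865}{313353431} \approx -0.00010488$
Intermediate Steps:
$Y{\left(g \right)} = g$ ($Y{\left(g \right)} = \frac{g + g}{2} = \frac{2 g}{2} = g$)
$v = - \frac{66742}{7}$ ($v = 4 \left(-2384 + \frac{5}{16 - 2}\right) = 4 \left(-2384 + \frac{5}{14}\right) = 4 \left(- \frac{33371}{14}\right) = - \frac{66742}{7} \approx -9534.6$)
$\frac{1}{v + \frac{Y{\left(-74 \right)}}{-9390}} = \frac{1}{- \frac{66742}{7} - \frac{74}{-9390}} = \frac{1}{- \frac{66742}{7} - - \frac{37}{4695}} = \frac{1}{- \frac{66742}{7} + \frac{37}{4695}} = \frac{1}{- \frac{313353431}{32865}} = - \frac{32865}{313353431}$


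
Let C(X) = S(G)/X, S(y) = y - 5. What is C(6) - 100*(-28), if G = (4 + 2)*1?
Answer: 16801/6 ≈ 2800.2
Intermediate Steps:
G = 6 (G = 6*1 = 6)
S(y) = -5 + y
C(X) = 1/X (C(X) = (-5 + 6)/X = 1/X)
C(6) - 100*(-28) = 1/6 - 100*(-28) = ⅙ + 2800 = 16801/6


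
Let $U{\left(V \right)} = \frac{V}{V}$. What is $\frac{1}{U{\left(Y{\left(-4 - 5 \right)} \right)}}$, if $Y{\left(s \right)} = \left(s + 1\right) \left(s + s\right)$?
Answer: $1$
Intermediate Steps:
$Y{\left(s \right)} = 2 s \left(1 + s\right)$ ($Y{\left(s \right)} = \left(1 + s\right) 2 s = 2 s \left(1 + s\right)$)
$U{\left(V \right)} = 1$
$\frac{1}{U{\left(Y{\left(-4 - 5 \right)} \right)}} = 1^{-1} = 1$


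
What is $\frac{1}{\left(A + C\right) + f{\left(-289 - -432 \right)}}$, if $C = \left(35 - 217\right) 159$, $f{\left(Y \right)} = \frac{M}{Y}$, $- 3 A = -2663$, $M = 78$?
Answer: $- \frac{33}{925643} \approx -3.5651 \cdot 10^{-5}$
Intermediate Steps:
$A = \frac{2663}{3}$ ($A = \left(- \frac{1}{3}\right) \left(-2663\right) = \frac{2663}{3} \approx 887.67$)
$f{\left(Y \right)} = \frac{78}{Y}$
$C = -28938$ ($C = \left(-182\right) 159 = -28938$)
$\frac{1}{\left(A + C\right) + f{\left(-289 - -432 \right)}} = \frac{1}{\left(\frac{2663}{3} - 28938\right) + \frac{78}{-289 - -432}} = \frac{1}{- \frac{84151}{3} + \frac{78}{-289 + 432}} = \frac{1}{- \frac{84151}{3} + \frac{78}{143}} = \frac{1}{- \frac{84151}{3} + 78 \cdot \frac{1}{143}} = \frac{1}{- \frac{84151}{3} + \frac{6}{11}} = \frac{1}{- \frac{925643}{33}} = - \frac{33}{925643}$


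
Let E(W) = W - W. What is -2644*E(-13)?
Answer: 0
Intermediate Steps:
E(W) = 0
-2644*E(-13) = -2644*0 = 0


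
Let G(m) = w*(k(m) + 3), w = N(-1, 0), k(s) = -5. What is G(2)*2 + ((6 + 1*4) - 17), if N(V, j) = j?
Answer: -7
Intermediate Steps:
w = 0
G(m) = 0 (G(m) = 0*(-5 + 3) = 0*(-2) = 0)
G(2)*2 + ((6 + 1*4) - 17) = 0*2 + ((6 + 1*4) - 17) = 0 + ((6 + 4) - 17) = 0 + (10 - 17) = 0 - 7 = -7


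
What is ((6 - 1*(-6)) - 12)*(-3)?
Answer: 0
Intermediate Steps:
((6 - 1*(-6)) - 12)*(-3) = ((6 + 6) - 12)*(-3) = (12 - 12)*(-3) = 0*(-3) = 0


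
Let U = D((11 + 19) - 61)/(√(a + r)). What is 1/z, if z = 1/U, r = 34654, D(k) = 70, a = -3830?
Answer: 35*√7706/7706 ≈ 0.39871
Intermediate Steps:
U = 35*√7706/7706 (U = 70/(√(-3830 + 34654)) = 70/(√30824) = 70/((2*√7706)) = 70*(√7706/15412) = 35*√7706/7706 ≈ 0.39871)
z = √7706/35 (z = 1/(35*√7706/7706) = √7706/35 ≈ 2.5081)
1/z = 1/(√7706/35) = 35*√7706/7706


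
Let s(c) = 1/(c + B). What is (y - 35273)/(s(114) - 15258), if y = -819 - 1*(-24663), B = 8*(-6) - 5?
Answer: 697169/930737 ≈ 0.74905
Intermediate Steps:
B = -53 (B = -48 - 5 = -53)
s(c) = 1/(-53 + c) (s(c) = 1/(c - 53) = 1/(-53 + c))
y = 23844 (y = -819 + 24663 = 23844)
(y - 35273)/(s(114) - 15258) = (23844 - 35273)/(1/(-53 + 114) - 15258) = -11429/(1/61 - 15258) = -11429/(-930737/61) = -11429*(-61/930737) = 697169/930737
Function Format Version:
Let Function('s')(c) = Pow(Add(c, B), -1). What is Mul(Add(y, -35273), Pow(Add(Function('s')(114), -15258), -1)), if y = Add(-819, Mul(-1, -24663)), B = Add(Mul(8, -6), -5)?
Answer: Rational(697169, 930737) ≈ 0.74905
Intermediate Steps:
B = -53 (B = Add(-48, -5) = -53)
Function('s')(c) = Pow(Add(-53, c), -1) (Function('s')(c) = Pow(Add(c, -53), -1) = Pow(Add(-53, c), -1))
y = 23844 (y = Add(-819, 24663) = 23844)
Mul(Add(y, -35273), Pow(Add(Function('s')(114), -15258), -1)) = Mul(Add(23844, -35273), Pow(Add(Pow(Add(-53, 114), -1), -15258), -1)) = Mul(-11429, Pow(Add(Pow(61, -1), -15258), -1)) = Mul(-11429, Pow(Add(Rational(1, 61), -15258), -1)) = Mul(-11429, Pow(Rational(-930737, 61), -1)) = Mul(-11429, Rational(-61, 930737)) = Rational(697169, 930737)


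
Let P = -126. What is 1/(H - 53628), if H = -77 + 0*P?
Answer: -1/53705 ≈ -1.8620e-5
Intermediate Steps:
H = -77 (H = -77 + 0*(-126) = -77 + 0 = -77)
1/(H - 53628) = 1/(-77 - 53628) = 1/(-53705) = -1/53705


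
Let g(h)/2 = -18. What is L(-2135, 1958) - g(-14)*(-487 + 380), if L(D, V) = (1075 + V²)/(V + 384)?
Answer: -5186545/2342 ≈ -2214.6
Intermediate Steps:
g(h) = -36 (g(h) = 2*(-18) = -36)
L(D, V) = (1075 + V²)/(384 + V)
L(-2135, 1958) - g(-14)*(-487 + 380) = (1075 + 1958²)/(384 + 1958) - (-36)*(-487 + 380) = (1075 + 3833764)/2342 - (-36)*(-107) = (1/2342)*3834839 - 1*3852 = 3834839/2342 - 3852 = -5186545/2342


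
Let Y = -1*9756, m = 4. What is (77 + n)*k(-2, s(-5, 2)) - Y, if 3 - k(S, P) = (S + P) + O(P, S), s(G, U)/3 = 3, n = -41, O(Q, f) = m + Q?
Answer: 9144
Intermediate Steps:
O(Q, f) = 4 + Q
s(G, U) = 9 (s(G, U) = 3*3 = 9)
k(S, P) = -1 - S - 2*P (k(S, P) = 3 - ((S + P) + (4 + P)) = 3 - ((P + S) + (4 + P)) = 3 - (4 + S + 2*P) = 3 + (-4 - S - 2*P) = -1 - S - 2*P)
Y = -9756
(77 + n)*k(-2, s(-5, 2)) - Y = (77 - 41)*(-1 - 1*(-2) - 2*9) - 1*(-9756) = 36*(-1 + 2 - 18) + 9756 = 36*(-17) + 9756 = -612 + 9756 = 9144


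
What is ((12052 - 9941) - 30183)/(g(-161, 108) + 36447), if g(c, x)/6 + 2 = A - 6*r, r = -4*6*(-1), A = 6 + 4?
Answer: -28072/35631 ≈ -0.78785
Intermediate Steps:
A = 10
r = 24 (r = -24*(-1) = 24)
g(c, x) = -816 (g(c, x) = -12 + 6*(10 - 6*24) = -12 + 6*(10 - 144) = -12 + 6*(-134) = -12 - 804 = -816)
((12052 - 9941) - 30183)/(g(-161, 108) + 36447) = ((12052 - 9941) - 30183)/(-816 + 36447) = (2111 - 30183)/35631 = -28072*1/35631 = -28072/35631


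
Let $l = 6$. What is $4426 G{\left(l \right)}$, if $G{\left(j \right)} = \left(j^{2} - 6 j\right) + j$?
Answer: $26556$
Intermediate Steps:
$G{\left(j \right)} = j^{2} - 5 j$
$4426 G{\left(l \right)} = 4426 \cdot 6 \left(-5 + 6\right) = 4426 \cdot 6 \cdot 1 = 4426 \cdot 6 = 26556$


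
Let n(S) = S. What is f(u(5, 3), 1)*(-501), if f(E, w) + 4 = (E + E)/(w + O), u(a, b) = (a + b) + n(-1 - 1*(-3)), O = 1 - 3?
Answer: 12024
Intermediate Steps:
O = -2
u(a, b) = 2 + a + b (u(a, b) = (a + b) + (-1 - 1*(-3)) = (a + b) + (-1 + 3) = (a + b) + 2 = 2 + a + b)
f(E, w) = -4 + 2*E/(-2 + w) (f(E, w) = -4 + (E + E)/(w - 2) = -4 + (2*E)/(-2 + w) = -4 + 2*E/(-2 + w))
f(u(5, 3), 1)*(-501) = (2*(4 + (2 + 5 + 3) - 2*1)/(-2 + 1))*(-501) = (2*(4 + 10 - 2)/(-1))*(-501) = (2*(-1)*12)*(-501) = -24*(-501) = 12024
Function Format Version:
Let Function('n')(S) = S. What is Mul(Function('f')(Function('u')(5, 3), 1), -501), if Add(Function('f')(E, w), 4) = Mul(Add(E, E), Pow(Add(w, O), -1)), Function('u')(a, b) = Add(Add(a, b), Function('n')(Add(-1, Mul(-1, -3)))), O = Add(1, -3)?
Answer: 12024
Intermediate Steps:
O = -2
Function('u')(a, b) = Add(2, a, b) (Function('u')(a, b) = Add(Add(a, b), Add(-1, Mul(-1, -3))) = Add(Add(a, b), Add(-1, 3)) = Add(Add(a, b), 2) = Add(2, a, b))
Function('f')(E, w) = Add(-4, Mul(2, E, Pow(Add(-2, w), -1))) (Function('f')(E, w) = Add(-4, Mul(Add(E, E), Pow(Add(w, -2), -1))) = Add(-4, Mul(Mul(2, E), Pow(Add(-2, w), -1))) = Add(-4, Mul(2, E, Pow(Add(-2, w), -1))))
Mul(Function('f')(Function('u')(5, 3), 1), -501) = Mul(Mul(2, Pow(Add(-2, 1), -1), Add(4, Add(2, 5, 3), Mul(-2, 1))), -501) = Mul(Mul(2, Pow(-1, -1), Add(4, 10, -2)), -501) = Mul(Mul(2, -1, 12), -501) = Mul(-24, -501) = 12024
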